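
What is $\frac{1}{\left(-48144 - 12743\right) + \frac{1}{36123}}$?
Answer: $- \frac{36123}{2199421100} \approx -1.6424 \cdot 10^{-5}$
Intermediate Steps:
$\frac{1}{\left(-48144 - 12743\right) + \frac{1}{36123}} = \frac{1}{-60887 + \frac{1}{36123}} = \frac{1}{- \frac{2199421100}{36123}} = - \frac{36123}{2199421100}$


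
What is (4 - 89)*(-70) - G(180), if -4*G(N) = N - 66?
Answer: 11957/2 ≈ 5978.5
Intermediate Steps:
G(N) = 33/2 - N/4 (G(N) = -(N - 66)/4 = -(-66 + N)/4 = 33/2 - N/4)
(4 - 89)*(-70) - G(180) = (4 - 89)*(-70) - (33/2 - ¼*180) = -85*(-70) - (33/2 - 45) = 5950 - 1*(-57/2) = 5950 + 57/2 = 11957/2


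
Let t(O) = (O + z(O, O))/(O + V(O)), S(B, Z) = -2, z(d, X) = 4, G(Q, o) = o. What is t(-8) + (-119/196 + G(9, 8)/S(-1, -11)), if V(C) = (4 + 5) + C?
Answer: -113/28 ≈ -4.0357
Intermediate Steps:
V(C) = 9 + C
t(O) = (4 + O)/(9 + 2*O) (t(O) = (O + 4)/(O + (9 + O)) = (4 + O)/(9 + 2*O))
t(-8) + (-119/196 + G(9, 8)/S(-1, -11)) = (4 - 8)/(9 + 2*(-8)) + (-119/196 + 8/(-2)) = -4/(9 - 16) + (-119*1/196 + 8*(-½)) = -4/(-7) + (-17/28 - 4) = -⅐*(-4) - 129/28 = 4/7 - 129/28 = -113/28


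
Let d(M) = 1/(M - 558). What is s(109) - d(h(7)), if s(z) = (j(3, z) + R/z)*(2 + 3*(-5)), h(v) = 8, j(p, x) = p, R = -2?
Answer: -2323641/59950 ≈ -38.760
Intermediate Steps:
d(M) = 1/(-558 + M)
s(z) = -39 + 26/z (s(z) = (3 - 2/z)*(2 + 3*(-5)) = (3 - 2/z)*(2 - 15) = (3 - 2/z)*(-13) = -39 + 26/z)
s(109) - d(h(7)) = (-39 + 26/109) - 1/(-558 + 8) = (-39 + 26*(1/109)) - 1/(-550) = (-39 + 26/109) - 1*(-1/550) = -4225/109 + 1/550 = -2323641/59950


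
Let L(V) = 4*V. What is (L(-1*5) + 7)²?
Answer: 169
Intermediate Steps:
(L(-1*5) + 7)² = (4*(-1*5) + 7)² = (4*(-5) + 7)² = (-20 + 7)² = (-13)² = 169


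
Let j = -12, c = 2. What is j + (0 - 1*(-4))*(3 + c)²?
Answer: 88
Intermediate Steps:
j + (0 - 1*(-4))*(3 + c)² = -12 + (0 - 1*(-4))*(3 + 2)² = -12 + (0 + 4)*5² = -12 + 4*25 = -12 + 100 = 88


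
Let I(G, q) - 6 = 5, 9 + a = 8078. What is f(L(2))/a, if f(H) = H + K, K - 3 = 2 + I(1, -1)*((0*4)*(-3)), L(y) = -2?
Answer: 3/8069 ≈ 0.00037179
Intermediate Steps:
a = 8069 (a = -9 + 8078 = 8069)
I(G, q) = 11 (I(G, q) = 6 + 5 = 11)
K = 5 (K = 3 + (2 + 11*((0*4)*(-3))) = 3 + (2 + 11*(0*(-3))) = 3 + (2 + 11*0) = 3 + (2 + 0) = 3 + 2 = 5)
f(H) = 5 + H (f(H) = H + 5 = 5 + H)
f(L(2))/a = (5 - 2)/8069 = 3*(1/8069) = 3/8069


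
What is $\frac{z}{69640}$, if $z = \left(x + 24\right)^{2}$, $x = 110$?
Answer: $\frac{4489}{17410} \approx 0.25784$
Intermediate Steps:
$z = 17956$ ($z = \left(110 + 24\right)^{2} = 134^{2} = 17956$)
$\frac{z}{69640} = \frac{17956}{69640} = 17956 \cdot \frac{1}{69640} = \frac{4489}{17410}$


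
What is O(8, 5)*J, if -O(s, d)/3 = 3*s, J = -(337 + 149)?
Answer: 34992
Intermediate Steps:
J = -486 (J = -1*486 = -486)
O(s, d) = -9*s
O(8, 5)*J = -9*8*(-486) = -72*(-486) = 34992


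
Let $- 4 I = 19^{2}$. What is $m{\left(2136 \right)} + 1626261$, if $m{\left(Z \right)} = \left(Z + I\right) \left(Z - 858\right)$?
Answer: $\frac{8481459}{2} \approx 4.2407 \cdot 10^{6}$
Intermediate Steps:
$I = - \frac{361}{4}$ ($I = - \frac{19^{2}}{4} = \left(- \frac{1}{4}\right) 361 = - \frac{361}{4} \approx -90.25$)
$m{\left(Z \right)} = \left(-858 + Z\right) \left(- \frac{361}{4} + Z\right)$ ($m{\left(Z \right)} = \left(Z - \frac{361}{4}\right) \left(Z - 858\right) = \left(- \frac{361}{4} + Z\right) \left(-858 + Z\right) = \left(-858 + Z\right) \left(- \frac{361}{4} + Z\right)$)
$m{\left(2136 \right)} + 1626261 = \left(\frac{154869}{2} + 2136^{2} - 2025462\right) + 1626261 = \left(\frac{154869}{2} + 4562496 - 2025462\right) + 1626261 = \frac{5228937}{2} + 1626261 = \frac{8481459}{2}$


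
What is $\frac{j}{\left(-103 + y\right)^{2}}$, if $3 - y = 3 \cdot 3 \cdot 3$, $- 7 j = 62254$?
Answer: $- \frac{62254}{112903} \approx -0.55139$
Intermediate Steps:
$j = - \frac{62254}{7}$ ($j = \left(- \frac{1}{7}\right) 62254 = - \frac{62254}{7} \approx -8893.4$)
$y = -24$ ($y = 3 - 3 \cdot 3 \cdot 3 = 3 - 9 \cdot 3 = 3 - 27 = -24$)
$\frac{j}{\left(-103 + y\right)^{2}} = - \frac{62254}{7 \left(-103 - 24\right)^{2}} = - \frac{62254}{7 \left(-127\right)^{2}} = - \frac{62254}{7 \cdot 16129} = \left(- \frac{62254}{7}\right) \frac{1}{16129} = - \frac{62254}{112903}$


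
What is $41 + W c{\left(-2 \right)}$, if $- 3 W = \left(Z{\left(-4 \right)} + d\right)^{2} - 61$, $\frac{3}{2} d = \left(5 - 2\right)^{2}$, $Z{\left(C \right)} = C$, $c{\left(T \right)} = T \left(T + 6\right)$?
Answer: $-111$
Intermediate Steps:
$c{\left(T \right)} = T \left(6 + T\right)$
$d = 6$ ($d = \frac{2 \left(5 - 2\right)^{2}}{3} = \frac{2 \cdot 3^{2}}{3} = \frac{2}{3} \cdot 9 = 6$)
$W = 19$ ($W = - \frac{\left(-4 + 6\right)^{2} - 61}{3} = - \frac{2^{2} - 61}{3} = - \frac{4 - 61}{3} = \left(- \frac{1}{3}\right) \left(-57\right) = 19$)
$41 + W c{\left(-2 \right)} = 41 + 19 \left(- 2 \left(6 - 2\right)\right) = 41 + 19 \left(\left(-2\right) 4\right) = 41 + 19 \left(-8\right) = 41 - 152 = -111$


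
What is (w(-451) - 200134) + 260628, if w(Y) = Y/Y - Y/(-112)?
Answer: 6774989/112 ≈ 60491.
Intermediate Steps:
w(Y) = 1 + Y/112 (w(Y) = 1 - Y*(-1/112) = 1 + Y/112)
(w(-451) - 200134) + 260628 = ((1 + (1/112)*(-451)) - 200134) + 260628 = ((1 - 451/112) - 200134) + 260628 = (-339/112 - 200134) + 260628 = -22415347/112 + 260628 = 6774989/112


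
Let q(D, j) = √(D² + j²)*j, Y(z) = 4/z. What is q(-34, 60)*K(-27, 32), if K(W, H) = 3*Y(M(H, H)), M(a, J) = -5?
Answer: -288*√1189 ≈ -9930.8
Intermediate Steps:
q(D, j) = j*√(D² + j²)
K(W, H) = -12/5 (K(W, H) = 3*(4/(-5)) = 3*(4*(-⅕)) = 3*(-⅘) = -12/5)
q(-34, 60)*K(-27, 32) = (60*√((-34)² + 60²))*(-12/5) = (60*√(1156 + 3600))*(-12/5) = (60*√4756)*(-12/5) = (60*(2*√1189))*(-12/5) = (120*√1189)*(-12/5) = -288*√1189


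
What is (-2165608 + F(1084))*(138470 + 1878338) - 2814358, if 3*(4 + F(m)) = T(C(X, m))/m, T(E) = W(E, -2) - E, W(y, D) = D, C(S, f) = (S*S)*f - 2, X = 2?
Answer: -13102887329794/3 ≈ -4.3676e+12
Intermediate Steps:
C(S, f) = -2 + f*S² (C(S, f) = S²*f - 2 = f*S² - 2 = -2 + f*S²)
T(E) = -2 - E
F(m) = -16/3 (F(m) = -4 + ((-2 - (-2 + m*2²))/m)/3 = -4 + ((-2 - (-2 + m*4))/m)/3 = -4 + ((-2 - (-2 + 4*m))/m)/3 = -4 + ((-2 + (2 - 4*m))/m)/3 = -4 + ((-4*m)/m)/3 = -4 + (⅓)*(-4) = -4 - 4/3 = -16/3)
(-2165608 + F(1084))*(138470 + 1878338) - 2814358 = (-2165608 - 16/3)*(138470 + 1878338) - 2814358 = -6496840/3*2016808 - 2814358 = -13102878886720/3 - 2814358 = -13102887329794/3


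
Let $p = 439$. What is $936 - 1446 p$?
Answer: $-633858$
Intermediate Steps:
$936 - 1446 p = 936 - 634794 = -633858$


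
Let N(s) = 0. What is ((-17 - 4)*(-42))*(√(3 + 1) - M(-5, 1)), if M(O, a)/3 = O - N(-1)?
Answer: 14994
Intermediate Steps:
M(O, a) = 3*O (M(O, a) = 3*(O - 1*0) = 3*(O + 0) = 3*O)
((-17 - 4)*(-42))*(√(3 + 1) - M(-5, 1)) = ((-17 - 4)*(-42))*(√(3 + 1) - 3*(-5)) = (-21*(-42))*(√4 - 1*(-15)) = 882*(2 + 15) = 882*17 = 14994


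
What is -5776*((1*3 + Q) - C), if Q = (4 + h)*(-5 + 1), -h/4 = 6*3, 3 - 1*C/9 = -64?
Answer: 1894528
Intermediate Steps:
C = 603 (C = 27 - 9*(-64) = 27 + 576 = 603)
h = -72 (h = -24*3 = -4*18 = -72)
Q = 272 (Q = (4 - 72)*(-5 + 1) = -68*(-4) = 272)
-5776*((1*3 + Q) - C) = -5776*((1*3 + 272) - 1*603) = -5776*((3 + 272) - 603) = -5776*(275 - 603) = -5776*(-328) = 1894528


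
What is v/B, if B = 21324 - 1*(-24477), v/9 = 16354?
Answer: 16354/5089 ≈ 3.2136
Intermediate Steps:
v = 147186 (v = 9*16354 = 147186)
B = 45801 (B = 21324 + 24477 = 45801)
v/B = 147186/45801 = 147186*(1/45801) = 16354/5089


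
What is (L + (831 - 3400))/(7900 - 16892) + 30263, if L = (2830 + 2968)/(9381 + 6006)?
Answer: 18776795059/620448 ≈ 30263.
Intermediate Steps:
L = 26/69 (L = 5798/15387 = 5798*(1/15387) = 26/69 ≈ 0.37681)
(L + (831 - 3400))/(7900 - 16892) + 30263 = (26/69 + (831 - 3400))/(7900 - 16892) + 30263 = (26/69 - 2569)/(-8992) + 30263 = -177235/69*(-1/8992) + 30263 = 177235/620448 + 30263 = 18776795059/620448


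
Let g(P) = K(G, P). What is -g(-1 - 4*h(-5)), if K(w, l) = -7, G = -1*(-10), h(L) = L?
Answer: 7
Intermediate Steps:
G = 10
g(P) = -7
-g(-1 - 4*h(-5)) = -1*(-7) = 7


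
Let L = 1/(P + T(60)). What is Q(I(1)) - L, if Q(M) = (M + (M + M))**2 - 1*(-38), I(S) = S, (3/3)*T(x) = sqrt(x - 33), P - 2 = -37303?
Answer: 65394172279/1391364574 + 3*sqrt(3)/1391364574 ≈ 47.000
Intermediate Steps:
P = -37301 (P = 2 - 37303 = -37301)
T(x) = sqrt(-33 + x) (T(x) = sqrt(x - 33) = sqrt(-33 + x))
Q(M) = 38 + 9*M**2 (Q(M) = (M + 2*M)**2 + 38 = (3*M)**2 + 38 = 9*M**2 + 38 = 38 + 9*M**2)
L = 1/(-37301 + 3*sqrt(3)) (L = 1/(-37301 + sqrt(-33 + 60)) = 1/(-37301 + sqrt(27)) = 1/(-37301 + 3*sqrt(3)) ≈ -2.6813e-5)
Q(I(1)) - L = (38 + 9*1**2) - (-37301/1391364574 - 3*sqrt(3)/1391364574) = (38 + 9*1) + (37301/1391364574 + 3*sqrt(3)/1391364574) = (38 + 9) + (37301/1391364574 + 3*sqrt(3)/1391364574) = 47 + (37301/1391364574 + 3*sqrt(3)/1391364574) = 65394172279/1391364574 + 3*sqrt(3)/1391364574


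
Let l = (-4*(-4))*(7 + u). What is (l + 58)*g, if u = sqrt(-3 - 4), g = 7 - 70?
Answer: -10710 - 1008*I*sqrt(7) ≈ -10710.0 - 2666.9*I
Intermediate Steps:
g = -63
u = I*sqrt(7) (u = sqrt(-7) = I*sqrt(7) ≈ 2.6458*I)
l = 112 + 16*I*sqrt(7) (l = (-4*(-4))*(7 + I*sqrt(7)) = 16*(7 + I*sqrt(7)) = 112 + 16*I*sqrt(7) ≈ 112.0 + 42.332*I)
(l + 58)*g = ((112 + 16*I*sqrt(7)) + 58)*(-63) = (170 + 16*I*sqrt(7))*(-63) = -10710 - 1008*I*sqrt(7)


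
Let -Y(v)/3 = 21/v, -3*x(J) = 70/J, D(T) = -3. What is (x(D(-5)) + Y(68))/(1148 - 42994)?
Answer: -599/3658536 ≈ -0.00016373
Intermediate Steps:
x(J) = -70/(3*J)
Y(v) = -63/v
(x(D(-5)) + Y(68))/(1148 - 42994) = (-70/3/(-3) - 63/68)/(1148 - 42994) = (-70/3*(-1/3) - 63*1/68)/(-41846) = (70/9 - 63/68)*(-1/41846) = (4193/612)*(-1/41846) = -599/3658536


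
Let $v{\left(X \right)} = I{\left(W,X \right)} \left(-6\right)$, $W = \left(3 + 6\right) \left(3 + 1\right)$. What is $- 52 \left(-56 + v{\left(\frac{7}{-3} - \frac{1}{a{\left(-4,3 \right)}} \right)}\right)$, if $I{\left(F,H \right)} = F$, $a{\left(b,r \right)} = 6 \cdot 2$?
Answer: $14144$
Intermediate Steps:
$a{\left(b,r \right)} = 12$
$W = 36$ ($W = 9 \cdot 4 = 36$)
$v{\left(X \right)} = -216$ ($v{\left(X \right)} = 36 \left(-6\right) = -216$)
$- 52 \left(-56 + v{\left(\frac{7}{-3} - \frac{1}{a{\left(-4,3 \right)}} \right)}\right) = - 52 \left(-56 - 216\right) = \left(-52\right) \left(-272\right) = 14144$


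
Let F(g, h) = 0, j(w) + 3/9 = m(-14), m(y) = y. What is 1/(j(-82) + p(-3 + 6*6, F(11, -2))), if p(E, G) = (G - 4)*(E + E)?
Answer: -3/835 ≈ -0.0035928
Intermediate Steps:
j(w) = -43/3 (j(w) = -⅓ - 14 = -43/3)
p(E, G) = 2*E*(-4 + G) (p(E, G) = (-4 + G)*(2*E) = 2*E*(-4 + G))
1/(j(-82) + p(-3 + 6*6, F(11, -2))) = 1/(-43/3 + 2*(-3 + 6*6)*(-4 + 0)) = 1/(-43/3 + 2*(-3 + 36)*(-4)) = 1/(-43/3 + 2*33*(-4)) = 1/(-43/3 - 264) = 1/(-835/3) = -3/835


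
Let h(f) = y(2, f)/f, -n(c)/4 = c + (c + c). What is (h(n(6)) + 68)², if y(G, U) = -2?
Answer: 5997601/1296 ≈ 4627.8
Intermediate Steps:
n(c) = -12*c (n(c) = -4*(c + (c + c)) = -4*(c + 2*c) = -12*c)
h(f) = -2/f
(h(n(6)) + 68)² = (-2/((-12*6)) + 68)² = (-2/(-72) + 68)² = (-2*(-1/72) + 68)² = (1/36 + 68)² = (2449/36)² = 5997601/1296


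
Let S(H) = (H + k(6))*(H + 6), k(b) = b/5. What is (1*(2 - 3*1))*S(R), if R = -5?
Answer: 19/5 ≈ 3.8000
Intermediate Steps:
k(b) = b/5 (k(b) = b*(1/5) = b/5)
S(H) = (6 + H)*(6/5 + H) (S(H) = (H + (1/5)*6)*(H + 6) = (H + 6/5)*(6 + H) = (6/5 + H)*(6 + H) = (6 + H)*(6/5 + H))
(1*(2 - 3*1))*S(R) = (1*(2 - 3*1))*(36/5 + (-5)**2 + (36/5)*(-5)) = (1*(2 - 3))*(36/5 + 25 - 36) = (1*(-1))*(-19/5) = -1*(-19/5) = 19/5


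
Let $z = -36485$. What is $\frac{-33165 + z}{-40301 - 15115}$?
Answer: $\frac{34825}{27708} \approx 1.2569$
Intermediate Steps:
$\frac{-33165 + z}{-40301 - 15115} = \frac{-33165 - 36485}{-40301 - 15115} = - \frac{69650}{-55416} = \left(-69650\right) \left(- \frac{1}{55416}\right) = \frac{34825}{27708}$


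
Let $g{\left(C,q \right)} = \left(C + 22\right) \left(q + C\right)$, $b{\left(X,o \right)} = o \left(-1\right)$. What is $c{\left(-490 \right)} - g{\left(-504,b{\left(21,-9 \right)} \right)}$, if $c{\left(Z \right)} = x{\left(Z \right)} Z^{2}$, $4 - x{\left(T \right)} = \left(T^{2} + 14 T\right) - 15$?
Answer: $-55996600690$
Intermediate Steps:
$x{\left(T \right)} = 19 - T^{2} - 14 T$ ($x{\left(T \right)} = 4 - \left(\left(T^{2} + 14 T\right) - 15\right) = 4 - \left(-15 + T^{2} + 14 T\right) = 19 - T^{2} - 14 T$)
$b{\left(X,o \right)} = - o$
$c{\left(Z \right)} = Z^{2} \left(19 - Z^{2} - 14 Z\right)$ ($c{\left(Z \right)} = \left(19 - Z^{2} - 14 Z\right) Z^{2} = Z^{2} \left(19 - Z^{2} - 14 Z\right)$)
$g{\left(C,q \right)} = \left(22 + C\right) \left(C + q\right)$
$c{\left(-490 \right)} - g{\left(-504,b{\left(21,-9 \right)} \right)} = \left(-490\right)^{2} \left(19 - \left(-490\right)^{2} - -6860\right) - \left(\left(-504\right)^{2} + 22 \left(-504\right) + 22 \left(\left(-1\right) \left(-9\right)\right) - 504 \left(\left(-1\right) \left(-9\right)\right)\right) = 240100 \left(19 - 240100 + 6860\right) - \left(254016 - 11088 + 22 \cdot 9 - 4536\right) = 240100 \left(19 - 240100 + 6860\right) - \left(254016 - 11088 + 198 - 4536\right) = 240100 \left(-233221\right) - 238590 = -55996362100 - 238590 = -55996600690$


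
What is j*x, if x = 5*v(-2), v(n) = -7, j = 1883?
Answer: -65905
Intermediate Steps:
x = -35 (x = 5*(-7) = -35)
j*x = 1883*(-35) = -65905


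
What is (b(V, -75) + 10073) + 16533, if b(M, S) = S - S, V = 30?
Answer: 26606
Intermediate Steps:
b(M, S) = 0
(b(V, -75) + 10073) + 16533 = (0 + 10073) + 16533 = 10073 + 16533 = 26606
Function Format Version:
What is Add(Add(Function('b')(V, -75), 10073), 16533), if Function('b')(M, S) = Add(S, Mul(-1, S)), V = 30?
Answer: 26606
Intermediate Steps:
Function('b')(M, S) = 0
Add(Add(Function('b')(V, -75), 10073), 16533) = Add(Add(0, 10073), 16533) = Add(10073, 16533) = 26606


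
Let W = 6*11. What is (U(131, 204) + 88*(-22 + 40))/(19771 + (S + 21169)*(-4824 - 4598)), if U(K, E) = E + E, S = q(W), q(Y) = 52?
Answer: -664/66641497 ≈ -9.9638e-6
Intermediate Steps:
W = 66
S = 52
U(K, E) = 2*E
(U(131, 204) + 88*(-22 + 40))/(19771 + (S + 21169)*(-4824 - 4598)) = (2*204 + 88*(-22 + 40))/(19771 + (52 + 21169)*(-4824 - 4598)) = (408 + 88*18)/(19771 + 21221*(-9422)) = (408 + 1584)/(19771 - 199944262) = 1992/(-199924491) = 1992*(-1/199924491) = -664/66641497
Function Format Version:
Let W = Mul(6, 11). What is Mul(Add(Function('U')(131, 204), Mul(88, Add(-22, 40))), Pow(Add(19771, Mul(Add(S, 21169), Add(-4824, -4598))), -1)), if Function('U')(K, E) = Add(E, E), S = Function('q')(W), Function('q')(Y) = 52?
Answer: Rational(-664, 66641497) ≈ -9.9638e-6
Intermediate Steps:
W = 66
S = 52
Function('U')(K, E) = Mul(2, E)
Mul(Add(Function('U')(131, 204), Mul(88, Add(-22, 40))), Pow(Add(19771, Mul(Add(S, 21169), Add(-4824, -4598))), -1)) = Mul(Add(Mul(2, 204), Mul(88, Add(-22, 40))), Pow(Add(19771, Mul(Add(52, 21169), Add(-4824, -4598))), -1)) = Mul(Add(408, Mul(88, 18)), Pow(Add(19771, Mul(21221, -9422)), -1)) = Mul(Add(408, 1584), Pow(Add(19771, -199944262), -1)) = Mul(1992, Pow(-199924491, -1)) = Mul(1992, Rational(-1, 199924491)) = Rational(-664, 66641497)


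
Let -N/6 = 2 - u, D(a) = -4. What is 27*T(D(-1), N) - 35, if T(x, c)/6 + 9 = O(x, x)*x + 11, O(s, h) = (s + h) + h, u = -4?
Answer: 8065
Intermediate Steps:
O(s, h) = s + 2*h (O(s, h) = (h + s) + h = s + 2*h)
N = -36 (N = -6*(2 - 1*(-4)) = -6*(2 + 4) = -6*6 = -36)
T(x, c) = 12 + 18*x**2 (T(x, c) = -54 + 6*((x + 2*x)*x + 11) = -54 + 6*((3*x)*x + 11) = -54 + 6*(3*x**2 + 11) = -54 + 6*(11 + 3*x**2) = -54 + (66 + 18*x**2) = 12 + 18*x**2)
27*T(D(-1), N) - 35 = 27*(12 + 18*(-4)**2) - 35 = 27*(12 + 18*16) - 35 = 27*(12 + 288) - 35 = 27*300 - 35 = 8100 - 35 = 8065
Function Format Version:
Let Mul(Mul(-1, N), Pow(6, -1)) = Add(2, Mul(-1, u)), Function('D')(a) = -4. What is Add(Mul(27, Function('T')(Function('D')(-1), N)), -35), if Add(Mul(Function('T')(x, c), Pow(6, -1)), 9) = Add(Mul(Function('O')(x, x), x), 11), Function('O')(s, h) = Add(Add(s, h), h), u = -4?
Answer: 8065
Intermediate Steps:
Function('O')(s, h) = Add(s, Mul(2, h)) (Function('O')(s, h) = Add(Add(h, s), h) = Add(s, Mul(2, h)))
N = -36 (N = Mul(-6, Add(2, Mul(-1, -4))) = Mul(-6, Add(2, 4)) = Mul(-6, 6) = -36)
Function('T')(x, c) = Add(12, Mul(18, Pow(x, 2))) (Function('T')(x, c) = Add(-54, Mul(6, Add(Mul(Add(x, Mul(2, x)), x), 11))) = Add(-54, Mul(6, Add(Mul(Mul(3, x), x), 11))) = Add(-54, Mul(6, Add(Mul(3, Pow(x, 2)), 11))) = Add(-54, Mul(6, Add(11, Mul(3, Pow(x, 2))))) = Add(-54, Add(66, Mul(18, Pow(x, 2)))) = Add(12, Mul(18, Pow(x, 2))))
Add(Mul(27, Function('T')(Function('D')(-1), N)), -35) = Add(Mul(27, Add(12, Mul(18, Pow(-4, 2)))), -35) = Add(Mul(27, Add(12, Mul(18, 16))), -35) = Add(Mul(27, Add(12, 288)), -35) = Add(Mul(27, 300), -35) = Add(8100, -35) = 8065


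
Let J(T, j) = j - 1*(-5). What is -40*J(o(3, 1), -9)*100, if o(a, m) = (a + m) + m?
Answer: 16000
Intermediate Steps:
o(a, m) = a + 2*m
J(T, j) = 5 + j (J(T, j) = j + 5 = 5 + j)
-40*J(o(3, 1), -9)*100 = -40*(5 - 9)*100 = -40*(-4)*100 = 160*100 = 16000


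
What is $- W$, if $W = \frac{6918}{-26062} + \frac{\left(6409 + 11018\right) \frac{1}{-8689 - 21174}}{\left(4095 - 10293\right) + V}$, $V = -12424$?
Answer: $\frac{1923353199537}{7246653590366} \approx 0.26541$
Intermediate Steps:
$W = - \frac{1923353199537}{7246653590366}$ ($W = \frac{6918}{-26062} + \frac{\left(6409 + 11018\right) \frac{1}{-8689 - 21174}}{\left(4095 - 10293\right) - 12424} = 6918 \left(- \frac{1}{26062}\right) + \frac{17427 \frac{1}{-29863}}{-6198 - 12424} = - \frac{3459}{13031} + \frac{17427 \left(- \frac{1}{29863}\right)}{-18622} = - \frac{3459}{13031} - - \frac{17427}{556108786} = - \frac{3459}{13031} + \frac{17427}{556108786} = - \frac{1923353199537}{7246653590366} \approx -0.26541$)
$- W = \left(-1\right) \left(- \frac{1923353199537}{7246653590366}\right) = \frac{1923353199537}{7246653590366}$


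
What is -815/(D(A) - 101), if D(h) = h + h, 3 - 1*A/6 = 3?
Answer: 815/101 ≈ 8.0693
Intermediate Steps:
A = 0 (A = 18 - 6*3 = 18 - 18 = 0)
D(h) = 2*h
-815/(D(A) - 101) = -815/(2*0 - 101) = -815/(0 - 101) = -815/(-101) = -815*(-1/101) = 815/101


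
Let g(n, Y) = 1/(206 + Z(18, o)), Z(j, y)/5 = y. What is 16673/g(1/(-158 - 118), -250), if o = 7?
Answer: 4018193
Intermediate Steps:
Z(j, y) = 5*y
g(n, Y) = 1/241 (g(n, Y) = 1/(206 + 5*7) = 1/(206 + 35) = 1/241)
16673/g(1/(-158 - 118), -250) = 16673/(1/241) = 16673*241 = 4018193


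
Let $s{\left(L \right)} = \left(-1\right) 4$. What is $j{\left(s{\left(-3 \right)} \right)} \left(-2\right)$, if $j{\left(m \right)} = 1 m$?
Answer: $8$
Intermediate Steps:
$s{\left(L \right)} = -4$
$j{\left(m \right)} = m$
$j{\left(s{\left(-3 \right)} \right)} \left(-2\right) = \left(-4\right) \left(-2\right) = 8$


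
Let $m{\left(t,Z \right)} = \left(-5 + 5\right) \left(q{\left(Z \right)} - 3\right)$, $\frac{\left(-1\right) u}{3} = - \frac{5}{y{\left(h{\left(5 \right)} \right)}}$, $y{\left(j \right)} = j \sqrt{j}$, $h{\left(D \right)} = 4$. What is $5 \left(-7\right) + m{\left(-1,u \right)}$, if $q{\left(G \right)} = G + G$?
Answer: $-35$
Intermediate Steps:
$y{\left(j \right)} = j^{\frac{3}{2}}$
$q{\left(G \right)} = 2 G$
$u = \frac{15}{8}$ ($u = - 3 \left(- \frac{5}{4^{\frac{3}{2}}}\right) = - 3 \left(- \frac{5}{8}\right) = - 3 \left(\left(-5\right) \frac{1}{8}\right) = \left(-3\right) \left(- \frac{5}{8}\right) = \frac{15}{8} \approx 1.875$)
$m{\left(t,Z \right)} = 0$ ($m{\left(t,Z \right)} = \left(-5 + 5\right) \left(2 Z - 3\right) = 0 \left(-3 + 2 Z\right) = 0$)
$5 \left(-7\right) + m{\left(-1,u \right)} = 5 \left(-7\right) + 0 = -35 + 0 = -35$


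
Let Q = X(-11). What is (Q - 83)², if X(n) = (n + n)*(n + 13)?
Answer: 16129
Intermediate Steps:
X(n) = 2*n*(13 + n) (X(n) = (2*n)*(13 + n) = 2*n*(13 + n))
Q = -44 (Q = 2*(-11)*(13 - 11) = 2*(-11)*2 = -44)
(Q - 83)² = (-44 - 83)² = (-127)² = 16129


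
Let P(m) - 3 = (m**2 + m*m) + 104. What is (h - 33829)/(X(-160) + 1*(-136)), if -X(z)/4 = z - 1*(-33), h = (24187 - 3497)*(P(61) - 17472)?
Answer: -205340699/372 ≈ -5.5199e+5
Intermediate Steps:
P(m) = 107 + 2*m**2 (P(m) = 3 + ((m**2 + m*m) + 104) = 3 + ((m**2 + m**2) + 104) = 3 + (2*m**2 + 104) = 3 + (104 + 2*m**2) = 107 + 2*m**2)
h = -205306870 (h = (24187 - 3497)*((107 + 2*61**2) - 17472) = 20690*((107 + 2*3721) - 17472) = 20690*((107 + 7442) - 17472) = 20690*(7549 - 17472) = 20690*(-9923) = -205306870)
X(z) = -132 - 4*z (X(z) = -4*(z - 1*(-33)) = -4*(z + 33) = -4*(33 + z) = -132 - 4*z)
(h - 33829)/(X(-160) + 1*(-136)) = (-205306870 - 33829)/((-132 - 4*(-160)) + 1*(-136)) = -205340699/((-132 + 640) - 136) = -205340699/(508 - 136) = -205340699/372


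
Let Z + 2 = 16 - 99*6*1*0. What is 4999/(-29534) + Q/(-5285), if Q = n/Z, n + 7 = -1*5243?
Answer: -3068893/31217438 ≈ -0.098307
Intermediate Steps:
Z = 14 (Z = -2 + (16 - 99*6*1*0) = -2 + (16 - 594*0) = -2 + (16 - 99*0) = -2 + (16 + 0) = -2 + 16 = 14)
n = -5250 (n = -7 - 1*5243 = -7 - 5243 = -5250)
Q = -375 (Q = -5250/14 = -5250*1/14 = -375)
4999/(-29534) + Q/(-5285) = 4999/(-29534) - 375/(-5285) = 4999*(-1/29534) - 375*(-1/5285) = -4999/29534 + 75/1057 = -3068893/31217438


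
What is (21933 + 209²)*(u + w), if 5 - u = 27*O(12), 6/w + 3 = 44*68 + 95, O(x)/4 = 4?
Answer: -7200381939/257 ≈ -2.8017e+7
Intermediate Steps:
O(x) = 16 (O(x) = 4*4 = 16)
w = 1/514 (w = 6/(-3 + (44*68 + 95)) = 6/(-3 + (2992 + 95)) = 6/(-3 + 3087) = 6/3084 = 6*(1/3084) = 1/514 ≈ 0.0019455)
u = -427 (u = 5 - 27*16 = 5 - 1*432 = 5 - 432 = -427)
(21933 + 209²)*(u + w) = (21933 + 209²)*(-427 + 1/514) = (21933 + 43681)*(-219477/514) = 65614*(-219477/514) = -7200381939/257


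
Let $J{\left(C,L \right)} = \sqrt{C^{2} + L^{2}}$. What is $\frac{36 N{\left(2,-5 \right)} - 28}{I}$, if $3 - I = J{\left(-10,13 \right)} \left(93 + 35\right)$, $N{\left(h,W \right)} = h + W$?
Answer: $\frac{408}{4407287} + \frac{17408 \sqrt{269}}{4407287} \approx 0.064875$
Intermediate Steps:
$N{\left(h,W \right)} = W + h$
$I = 3 - 128 \sqrt{269}$ ($I = 3 - \sqrt{\left(-10\right)^{2} + 13^{2}} \left(93 + 35\right) = 3 - \sqrt{100 + 169} \cdot 128 = 3 - \sqrt{269} \cdot 128 = 3 - 128 \sqrt{269} \approx -2096.4$)
$\frac{36 N{\left(2,-5 \right)} - 28}{I} = \frac{36 \left(-5 + 2\right) - 28}{3 - 128 \sqrt{269}} = \frac{36 \left(-3\right) - 28}{3 - 128 \sqrt{269}} = \frac{-108 - 28}{3 - 128 \sqrt{269}} = - \frac{136}{3 - 128 \sqrt{269}}$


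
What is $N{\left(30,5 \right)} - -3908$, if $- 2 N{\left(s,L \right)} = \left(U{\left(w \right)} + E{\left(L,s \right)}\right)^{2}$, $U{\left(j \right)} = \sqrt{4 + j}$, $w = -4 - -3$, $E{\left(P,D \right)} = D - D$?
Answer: $\frac{7813}{2} \approx 3906.5$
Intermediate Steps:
$E{\left(P,D \right)} = 0$
$w = -1$ ($w = -4 + 3 = -1$)
$N{\left(s,L \right)} = - \frac{3}{2}$ ($N{\left(s,L \right)} = - \frac{\left(\sqrt{4 - 1} + 0\right)^{2}}{2} = - \frac{\left(\sqrt{3} + 0\right)^{2}}{2} = - \frac{\left(\sqrt{3}\right)^{2}}{2} = \left(- \frac{1}{2}\right) 3 = - \frac{3}{2}$)
$N{\left(30,5 \right)} - -3908 = - \frac{3}{2} - -3908 = - \frac{3}{2} + 3908 = \frac{7813}{2}$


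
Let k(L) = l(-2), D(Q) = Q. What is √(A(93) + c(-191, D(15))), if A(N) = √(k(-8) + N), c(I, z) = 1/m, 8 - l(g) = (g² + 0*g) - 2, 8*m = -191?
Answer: √(-1528 + 109443*√11)/191 ≈ 3.1477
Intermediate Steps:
m = -191/8 (m = (⅛)*(-191) = -191/8 ≈ -23.875)
l(g) = 10 - g² (l(g) = 8 - ((g² + 0*g) - 2) = 8 - ((g² + 0) - 2) = 8 - (g² - 2) = 8 - (-2 + g²) = 8 + (2 - g²) = 10 - g²)
k(L) = 6 (k(L) = 10 - 1*(-2)² = 10 - 1*4 = 10 - 4 = 6)
c(I, z) = -8/191 (c(I, z) = 1/(-191/8) = -8/191)
A(N) = √(6 + N)
√(A(93) + c(-191, D(15))) = √(√(6 + 93) - 8/191) = √(√99 - 8/191) = √(3*√11 - 8/191) = √(-8/191 + 3*√11)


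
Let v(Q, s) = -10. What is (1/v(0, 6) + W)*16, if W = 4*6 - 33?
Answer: -728/5 ≈ -145.60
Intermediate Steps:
W = -9 (W = 24 - 33 = -9)
(1/v(0, 6) + W)*16 = (1/(-10) - 9)*16 = (-1/10 - 9)*16 = -91/10*16 = -728/5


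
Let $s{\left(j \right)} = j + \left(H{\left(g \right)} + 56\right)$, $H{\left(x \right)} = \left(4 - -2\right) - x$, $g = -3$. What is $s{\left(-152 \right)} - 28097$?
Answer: $-28184$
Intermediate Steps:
$H{\left(x \right)} = 6 - x$ ($H{\left(x \right)} = \left(4 + 2\right) - x = 6 - x$)
$s{\left(j \right)} = 65 + j$ ($s{\left(j \right)} = j + \left(\left(6 - -3\right) + 56\right) = j + \left(\left(6 + 3\right) + 56\right) = j + \left(9 + 56\right) = j + 65 = 65 + j$)
$s{\left(-152 \right)} - 28097 = \left(65 - 152\right) - 28097 = -87 - 28097 = -28184$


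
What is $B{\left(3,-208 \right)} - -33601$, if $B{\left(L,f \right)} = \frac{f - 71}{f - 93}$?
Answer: $\frac{10114180}{301} \approx 33602.0$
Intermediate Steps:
$B{\left(L,f \right)} = \frac{-71 + f}{-93 + f}$
$B{\left(3,-208 \right)} - -33601 = \frac{-71 - 208}{-93 - 208} - -33601 = \frac{1}{-301} \left(-279\right) + 33601 = \left(- \frac{1}{301}\right) \left(-279\right) + 33601 = \frac{279}{301} + 33601 = \frac{10114180}{301}$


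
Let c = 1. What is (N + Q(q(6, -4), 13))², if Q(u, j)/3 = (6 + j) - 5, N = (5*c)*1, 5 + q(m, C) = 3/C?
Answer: 2209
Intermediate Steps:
q(m, C) = -5 + 3/C
N = 5 (N = (5*1)*1 = 5*1 = 5)
Q(u, j) = 3 + 3*j (Q(u, j) = 3*((6 + j) - 5) = 3*(1 + j) = 3 + 3*j)
(N + Q(q(6, -4), 13))² = (5 + (3 + 3*13))² = (5 + (3 + 39))² = (5 + 42)² = 47² = 2209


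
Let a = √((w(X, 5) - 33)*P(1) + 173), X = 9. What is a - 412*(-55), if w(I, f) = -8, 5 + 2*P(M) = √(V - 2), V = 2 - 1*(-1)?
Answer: 22660 + √255 ≈ 22676.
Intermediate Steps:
V = 3 (V = 2 + 1 = 3)
P(M) = -2 (P(M) = -5/2 + √(3 - 2)/2 = -5/2 + √1/2 = -5/2 + (½)*1 = -5/2 + ½ = -2)
a = √255 (a = √((-8 - 33)*(-2) + 173) = √(-41*(-2) + 173) = √(82 + 173) = √255 ≈ 15.969)
a - 412*(-55) = √255 - 412*(-55) = √255 - 1*(-22660) = √255 + 22660 = 22660 + √255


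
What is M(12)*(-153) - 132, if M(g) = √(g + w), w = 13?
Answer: -897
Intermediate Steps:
M(g) = √(13 + g) (M(g) = √(g + 13) = √(13 + g))
M(12)*(-153) - 132 = √(13 + 12)*(-153) - 132 = √25*(-153) - 132 = 5*(-153) - 132 = -765 - 132 = -897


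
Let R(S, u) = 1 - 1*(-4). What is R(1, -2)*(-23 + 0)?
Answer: -115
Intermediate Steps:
R(S, u) = 5 (R(S, u) = 1 + 4 = 5)
R(1, -2)*(-23 + 0) = 5*(-23 + 0) = 5*(-23) = -115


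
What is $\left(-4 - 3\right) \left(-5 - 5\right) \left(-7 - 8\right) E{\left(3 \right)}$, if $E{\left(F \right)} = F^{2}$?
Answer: $-9450$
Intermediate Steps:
$\left(-4 - 3\right) \left(-5 - 5\right) \left(-7 - 8\right) E{\left(3 \right)} = \left(-4 - 3\right) \left(-5 - 5\right) \left(-7 - 8\right) 3^{2} = \left(-7\right) \left(-10\right) \left(-7 - 8\right) 9 = 70 \left(-15\right) 9 = \left(-1050\right) 9 = -9450$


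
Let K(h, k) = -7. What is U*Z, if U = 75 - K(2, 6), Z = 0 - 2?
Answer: -164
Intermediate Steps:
Z = -2
U = 82 (U = 75 - 1*(-7) = 75 + 7 = 82)
U*Z = 82*(-2) = -164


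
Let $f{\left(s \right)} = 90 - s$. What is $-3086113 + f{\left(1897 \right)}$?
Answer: $-3087920$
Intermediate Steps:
$-3086113 + f{\left(1897 \right)} = -3086113 + \left(90 - 1897\right) = -3086113 - 1807 = -3087920$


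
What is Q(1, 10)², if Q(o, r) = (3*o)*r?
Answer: 900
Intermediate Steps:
Q(o, r) = 3*o*r
Q(1, 10)² = (3*1*10)² = 30² = 900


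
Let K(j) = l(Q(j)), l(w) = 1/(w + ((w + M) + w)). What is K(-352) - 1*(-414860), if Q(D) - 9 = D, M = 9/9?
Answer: 426476079/1028 ≈ 4.1486e+5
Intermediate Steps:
M = 1 (M = 9*(1/9) = 1)
Q(D) = 9 + D
l(w) = 1/(1 + 3*w) (l(w) = 1/(w + ((w + 1) + w)) = 1/(w + ((1 + w) + w)) = 1/(w + (1 + 2*w)) = 1/(1 + 3*w))
K(j) = 1/(28 + 3*j) (K(j) = 1/(1 + 3*(9 + j)) = 1/(1 + (27 + 3*j)) = 1/(28 + 3*j))
K(-352) - 1*(-414860) = 1/(28 + 3*(-352)) - 1*(-414860) = 1/(28 - 1056) + 414860 = 1/(-1028) + 414860 = -1/1028 + 414860 = 426476079/1028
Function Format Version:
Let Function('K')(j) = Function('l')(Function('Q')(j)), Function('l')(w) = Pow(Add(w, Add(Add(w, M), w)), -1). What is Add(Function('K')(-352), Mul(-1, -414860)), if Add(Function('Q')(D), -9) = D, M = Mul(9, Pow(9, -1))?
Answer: Rational(426476079, 1028) ≈ 4.1486e+5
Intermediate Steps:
M = 1 (M = Mul(9, Rational(1, 9)) = 1)
Function('Q')(D) = Add(9, D)
Function('l')(w) = Pow(Add(1, Mul(3, w)), -1) (Function('l')(w) = Pow(Add(w, Add(Add(w, 1), w)), -1) = Pow(Add(w, Add(Add(1, w), w)), -1) = Pow(Add(w, Add(1, Mul(2, w))), -1) = Pow(Add(1, Mul(3, w)), -1))
Function('K')(j) = Pow(Add(28, Mul(3, j)), -1) (Function('K')(j) = Pow(Add(1, Mul(3, Add(9, j))), -1) = Pow(Add(1, Add(27, Mul(3, j))), -1) = Pow(Add(28, Mul(3, j)), -1))
Add(Function('K')(-352), Mul(-1, -414860)) = Add(Pow(Add(28, Mul(3, -352)), -1), Mul(-1, -414860)) = Add(Pow(Add(28, -1056), -1), 414860) = Add(Pow(-1028, -1), 414860) = Add(Rational(-1, 1028), 414860) = Rational(426476079, 1028)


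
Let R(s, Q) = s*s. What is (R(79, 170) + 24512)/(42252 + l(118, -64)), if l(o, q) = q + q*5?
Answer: 3417/4652 ≈ 0.73452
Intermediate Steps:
l(o, q) = 6*q (l(o, q) = q + 5*q = 6*q)
R(s, Q) = s²
(R(79, 170) + 24512)/(42252 + l(118, -64)) = (79² + 24512)/(42252 + 6*(-64)) = (6241 + 24512)/(42252 - 384) = 30753/41868 = 30753*(1/41868) = 3417/4652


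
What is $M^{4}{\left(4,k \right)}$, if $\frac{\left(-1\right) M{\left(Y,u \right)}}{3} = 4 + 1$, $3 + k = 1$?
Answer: $50625$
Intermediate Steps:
$k = -2$ ($k = -3 + 1 = -2$)
$M{\left(Y,u \right)} = -15$ ($M{\left(Y,u \right)} = - 3 \left(4 + 1\right) = \left(-3\right) 5 = -15$)
$M^{4}{\left(4,k \right)} = \left(-15\right)^{4} = 50625$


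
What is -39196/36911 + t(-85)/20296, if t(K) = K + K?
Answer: -400898443/374572828 ≈ -1.0703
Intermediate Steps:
t(K) = 2*K
-39196/36911 + t(-85)/20296 = -39196/36911 + (2*(-85))/20296 = -39196*1/36911 - 170*1/20296 = -39196/36911 - 85/10148 = -400898443/374572828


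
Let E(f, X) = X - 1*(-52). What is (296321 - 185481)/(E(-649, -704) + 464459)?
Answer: 110840/463807 ≈ 0.23898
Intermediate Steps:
E(f, X) = 52 + X (E(f, X) = X + 52 = 52 + X)
(296321 - 185481)/(E(-649, -704) + 464459) = (296321 - 185481)/((52 - 704) + 464459) = 110840/(-652 + 464459) = 110840/463807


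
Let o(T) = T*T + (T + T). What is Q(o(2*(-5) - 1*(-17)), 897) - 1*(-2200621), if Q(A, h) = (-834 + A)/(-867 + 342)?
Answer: 385108932/175 ≈ 2.2006e+6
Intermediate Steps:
o(T) = T**2 + 2*T
Q(A, h) = 278/175 - A/525 (Q(A, h) = (-834 + A)/(-525) = (-834 + A)*(-1/525) = 278/175 - A/525)
Q(o(2*(-5) - 1*(-17)), 897) - 1*(-2200621) = (278/175 - (2*(-5) - 1*(-17))*(2 + (2*(-5) - 1*(-17)))/525) - 1*(-2200621) = (278/175 - (-10 + 17)*(2 + (-10 + 17))/525) + 2200621 = (278/175 - (2 + 7)/75) + 2200621 = (278/175 - 9/75) + 2200621 = (278/175 - 1/525*63) + 2200621 = (278/175 - 3/25) + 2200621 = 257/175 + 2200621 = 385108932/175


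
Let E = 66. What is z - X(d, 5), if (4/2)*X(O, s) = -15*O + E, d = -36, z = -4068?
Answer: -4371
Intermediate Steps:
X(O, s) = 33 - 15*O/2 (X(O, s) = (-15*O + 66)/2 = (66 - 15*O)/2 = 33 - 15*O/2)
z - X(d, 5) = -4068 - (33 - 15/2*(-36)) = -4068 - (33 + 270) = -4068 - 1*303 = -4068 - 303 = -4371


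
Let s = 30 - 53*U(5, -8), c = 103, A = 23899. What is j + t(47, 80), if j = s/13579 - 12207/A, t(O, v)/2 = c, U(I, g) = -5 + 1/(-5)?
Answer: 333467980037/1622622605 ≈ 205.51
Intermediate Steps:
U(I, g) = -26/5 (U(I, g) = -5 + 1*(-1/5) = -5 - 1/5 = -26/5)
s = 1528/5 (s = 30 - 53*(-26/5) = 30 + 1378/5 = 1528/5 ≈ 305.60)
t(O, v) = 206 (t(O, v) = 2*103 = 206)
j = -792276593/1622622605 (j = (1528/5)/13579 - 12207/23899 = (1528/5)*(1/13579) - 12207*1/23899 = 1528/67895 - 12207/23899 = -792276593/1622622605 ≈ -0.48827)
j + t(47, 80) = -792276593/1622622605 + 206 = 333467980037/1622622605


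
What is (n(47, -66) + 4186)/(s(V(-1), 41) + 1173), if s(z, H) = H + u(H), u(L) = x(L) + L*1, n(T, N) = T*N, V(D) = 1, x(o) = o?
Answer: 271/324 ≈ 0.83642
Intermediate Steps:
n(T, N) = N*T
u(L) = 2*L (u(L) = L + L*1 = L + L = 2*L)
s(z, H) = 3*H (s(z, H) = H + 2*H = 3*H)
(n(47, -66) + 4186)/(s(V(-1), 41) + 1173) = (-66*47 + 4186)/(3*41 + 1173) = (-3102 + 4186)/(123 + 1173) = 1084/1296 = 1084*(1/1296) = 271/324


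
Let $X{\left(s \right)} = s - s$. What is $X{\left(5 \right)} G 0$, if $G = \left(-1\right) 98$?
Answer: $0$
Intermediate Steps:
$G = -98$
$X{\left(s \right)} = 0$
$X{\left(5 \right)} G 0 = 0 \left(-98\right) 0 = 0 \cdot 0 = 0$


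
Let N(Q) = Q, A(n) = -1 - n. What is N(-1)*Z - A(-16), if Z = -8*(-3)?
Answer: -39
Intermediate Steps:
Z = 24
N(-1)*Z - A(-16) = -1*24 - (-1 - 1*(-16)) = -24 - (-1 + 16) = -24 - 1*15 = -24 - 15 = -39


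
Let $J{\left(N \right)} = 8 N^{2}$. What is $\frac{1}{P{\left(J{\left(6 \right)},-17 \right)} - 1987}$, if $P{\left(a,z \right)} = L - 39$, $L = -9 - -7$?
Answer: $- \frac{1}{2028} \approx -0.0004931$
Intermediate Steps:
$L = -2$ ($L = -9 + 7 = -2$)
$P{\left(a,z \right)} = -41$ ($P{\left(a,z \right)} = -2 - 39 = -41$)
$\frac{1}{P{\left(J{\left(6 \right)},-17 \right)} - 1987} = \frac{1}{-41 - 1987} = \frac{1}{-2028} = - \frac{1}{2028}$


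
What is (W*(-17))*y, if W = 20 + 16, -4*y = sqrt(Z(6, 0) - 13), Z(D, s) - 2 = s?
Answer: 153*I*sqrt(11) ≈ 507.44*I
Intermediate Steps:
Z(D, s) = 2 + s
y = -I*sqrt(11)/4 (y = -sqrt((2 + 0) - 13)/4 = -sqrt(2 - 13)/4 = -I*sqrt(11)/4 ≈ -0.82916*I)
W = 36
(W*(-17))*y = (36*(-17))*(-I*sqrt(11)/4) = -(-153)*I*sqrt(11) = 153*I*sqrt(11)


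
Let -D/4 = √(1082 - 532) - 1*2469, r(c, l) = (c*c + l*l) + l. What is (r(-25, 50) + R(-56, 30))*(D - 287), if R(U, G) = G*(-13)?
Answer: 26705365 - 55700*√22 ≈ 2.6444e+7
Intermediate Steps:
r(c, l) = l + c² + l² (r(c, l) = (c² + l²) + l = l + c² + l²)
R(U, G) = -13*G
D = 9876 - 20*√22 (D = -4*(√(1082 - 532) - 1*2469) = -4*(√550 - 2469) = -4*(5*√22 - 2469) = -4*(-2469 + 5*√22) = 9876 - 20*√22 ≈ 9782.2)
(r(-25, 50) + R(-56, 30))*(D - 287) = ((50 + (-25)² + 50²) - 13*30)*((9876 - 20*√22) - 287) = ((50 + 625 + 2500) - 390)*(9589 - 20*√22) = (3175 - 390)*(9589 - 20*√22) = 2785*(9589 - 20*√22) = 26705365 - 55700*√22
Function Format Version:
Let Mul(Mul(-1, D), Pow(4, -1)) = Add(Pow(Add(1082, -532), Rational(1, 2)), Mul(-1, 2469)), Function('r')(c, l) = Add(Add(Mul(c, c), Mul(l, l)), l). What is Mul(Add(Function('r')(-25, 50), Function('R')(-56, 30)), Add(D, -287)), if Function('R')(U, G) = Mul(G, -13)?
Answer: Add(26705365, Mul(-55700, Pow(22, Rational(1, 2)))) ≈ 2.6444e+7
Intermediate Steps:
Function('r')(c, l) = Add(l, Pow(c, 2), Pow(l, 2)) (Function('r')(c, l) = Add(Add(Pow(c, 2), Pow(l, 2)), l) = Add(l, Pow(c, 2), Pow(l, 2)))
Function('R')(U, G) = Mul(-13, G)
D = Add(9876, Mul(-20, Pow(22, Rational(1, 2)))) (D = Mul(-4, Add(Pow(Add(1082, -532), Rational(1, 2)), Mul(-1, 2469))) = Mul(-4, Add(Pow(550, Rational(1, 2)), -2469)) = Mul(-4, Add(Mul(5, Pow(22, Rational(1, 2))), -2469)) = Mul(-4, Add(-2469, Mul(5, Pow(22, Rational(1, 2))))) = Add(9876, Mul(-20, Pow(22, Rational(1, 2)))) ≈ 9782.2)
Mul(Add(Function('r')(-25, 50), Function('R')(-56, 30)), Add(D, -287)) = Mul(Add(Add(50, Pow(-25, 2), Pow(50, 2)), Mul(-13, 30)), Add(Add(9876, Mul(-20, Pow(22, Rational(1, 2)))), -287)) = Mul(Add(Add(50, 625, 2500), -390), Add(9589, Mul(-20, Pow(22, Rational(1, 2))))) = Mul(Add(3175, -390), Add(9589, Mul(-20, Pow(22, Rational(1, 2))))) = Mul(2785, Add(9589, Mul(-20, Pow(22, Rational(1, 2))))) = Add(26705365, Mul(-55700, Pow(22, Rational(1, 2))))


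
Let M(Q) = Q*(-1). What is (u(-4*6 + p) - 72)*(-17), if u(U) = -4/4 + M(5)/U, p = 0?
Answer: 29699/24 ≈ 1237.5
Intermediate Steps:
M(Q) = -Q
u(U) = -1 - 5/U (u(U) = -4/4 + (-1*5)/U = -4*1/4 - 5/U = -1 - 5/U)
(u(-4*6 + p) - 72)*(-17) = ((-5 - (-4*6 + 0))/(-4*6 + 0) - 72)*(-17) = ((-5 - (-24 + 0))/(-24 + 0) - 72)*(-17) = ((-5 - 1*(-24))/(-24) - 72)*(-17) = (-(-5 + 24)/24 - 72)*(-17) = (-1/24*19 - 72)*(-17) = (-19/24 - 72)*(-17) = -1747/24*(-17) = 29699/24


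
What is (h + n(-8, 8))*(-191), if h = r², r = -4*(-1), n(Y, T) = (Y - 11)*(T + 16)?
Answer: 84040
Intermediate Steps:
n(Y, T) = (-11 + Y)*(16 + T)
r = 4
h = 16 (h = 4² = 16)
(h + n(-8, 8))*(-191) = (16 + (-176 - 11*8 + 16*(-8) + 8*(-8)))*(-191) = (16 + (-176 - 88 - 128 - 64))*(-191) = (16 - 456)*(-191) = -440*(-191) = 84040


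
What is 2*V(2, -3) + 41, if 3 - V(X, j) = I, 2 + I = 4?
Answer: 43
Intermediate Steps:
I = 2 (I = -2 + 4 = 2)
V(X, j) = 1 (V(X, j) = 3 - 1*2 = 3 - 2 = 1)
2*V(2, -3) + 41 = 2*1 + 41 = 2 + 41 = 43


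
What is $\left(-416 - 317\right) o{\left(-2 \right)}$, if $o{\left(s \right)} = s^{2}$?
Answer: $-2932$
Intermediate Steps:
$\left(-416 - 317\right) o{\left(-2 \right)} = \left(-416 - 317\right) \left(-2\right)^{2} = \left(-733\right) 4 = -2932$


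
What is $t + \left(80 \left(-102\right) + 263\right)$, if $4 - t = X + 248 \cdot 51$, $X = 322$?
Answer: $-20863$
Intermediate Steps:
$t = -12966$ ($t = 4 - \left(322 + 248 \cdot 51\right) = 4 - \left(322 + 12648\right) = 4 - 12970 = -12966$)
$t + \left(80 \left(-102\right) + 263\right) = -12966 + \left(80 \left(-102\right) + 263\right) = -12966 + \left(-8160 + 263\right) = -12966 - 7897 = -20863$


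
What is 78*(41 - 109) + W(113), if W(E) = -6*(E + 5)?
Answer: -6012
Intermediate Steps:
W(E) = -30 - 6*E (W(E) = -6*(5 + E) = -30 - 6*E)
78*(41 - 109) + W(113) = 78*(41 - 109) + (-30 - 6*113) = 78*(-68) + (-30 - 678) = -5304 - 708 = -6012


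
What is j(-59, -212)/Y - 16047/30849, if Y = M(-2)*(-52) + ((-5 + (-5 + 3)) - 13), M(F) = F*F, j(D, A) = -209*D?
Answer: -6737855/123396 ≈ -54.604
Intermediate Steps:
M(F) = F²
Y = -228 (Y = (-2)²*(-52) + ((-5 + (-5 + 3)) - 13) = 4*(-52) + ((-5 - 2) - 13) = -208 + (-7 - 13) = -208 - 20 = -228)
j(-59, -212)/Y - 16047/30849 = -209*(-59)/(-228) - 16047/30849 = 12331*(-1/228) - 16047*1/30849 = -649/12 - 5349/10283 = -6737855/123396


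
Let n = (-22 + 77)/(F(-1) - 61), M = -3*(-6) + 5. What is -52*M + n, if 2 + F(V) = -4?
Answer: -80187/67 ≈ -1196.8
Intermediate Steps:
M = 23 (M = 18 + 5 = 23)
F(V) = -6 (F(V) = -2 - 4 = -6)
n = -55/67 (n = (-22 + 77)/(-6 - 61) = 55/(-67) = 55*(-1/67) = -55/67 ≈ -0.82090)
-52*M + n = -52*23 - 55/67 = -1196 - 55/67 = -80187/67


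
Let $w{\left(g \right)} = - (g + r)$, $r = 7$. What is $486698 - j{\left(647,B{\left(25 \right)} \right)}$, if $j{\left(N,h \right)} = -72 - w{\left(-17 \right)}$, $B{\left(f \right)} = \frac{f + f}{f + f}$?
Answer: $486780$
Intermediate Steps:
$w{\left(g \right)} = -7 - g$ ($w{\left(g \right)} = - (g + 7) = - (7 + g) = -7 - g$)
$B{\left(f \right)} = 1$ ($B{\left(f \right)} = \frac{2 f}{2 f} = 2 f \frac{1}{2 f} = 1$)
$j{\left(N,h \right)} = -82$ ($j{\left(N,h \right)} = -72 - \left(-7 - -17\right) = -72 - \left(-7 + 17\right) = -72 - 10 = -82$)
$486698 - j{\left(647,B{\left(25 \right)} \right)} = 486698 - -82 = 486698 + 82 = 486780$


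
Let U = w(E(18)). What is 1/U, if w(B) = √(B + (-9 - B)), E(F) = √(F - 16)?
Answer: -I/3 ≈ -0.33333*I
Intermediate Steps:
E(F) = √(-16 + F)
w(B) = 3*I (w(B) = √(-9) = 3*I)
U = 3*I ≈ 3.0*I
1/U = 1/(3*I) = -I/3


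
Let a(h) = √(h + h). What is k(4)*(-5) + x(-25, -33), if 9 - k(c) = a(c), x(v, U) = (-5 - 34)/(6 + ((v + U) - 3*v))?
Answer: -1074/23 + 10*√2 ≈ -32.554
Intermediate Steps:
a(h) = √2*√h (a(h) = √(2*h) = √2*√h)
x(v, U) = -39/(6 + U - 2*v) (x(v, U) = -39/(6 + ((U + v) - 3*v)) = -39/(6 + (U - 2*v)) = -39/(6 + U - 2*v))
k(c) = 9 - √2*√c
k(4)*(-5) + x(-25, -33) = (9 - √2*√4)*(-5) + 39/(-6 - 1*(-33) + 2*(-25)) = (9 - 1*√2*2)*(-5) + 39/(-6 + 33 - 50) = (9 - 2*√2)*(-5) + 39/(-23) = (-45 + 10*√2) + 39*(-1/23) = (-45 + 10*√2) - 39/23 = -1074/23 + 10*√2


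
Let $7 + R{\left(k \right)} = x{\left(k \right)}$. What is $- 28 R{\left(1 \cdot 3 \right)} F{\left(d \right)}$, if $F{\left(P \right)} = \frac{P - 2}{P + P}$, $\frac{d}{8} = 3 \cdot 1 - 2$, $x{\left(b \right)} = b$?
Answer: $42$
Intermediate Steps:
$d = 8$ ($d = 8 \left(3 \cdot 1 - 2\right) = 8 \left(3 - 2\right) = 8 \cdot 1 = 8$)
$F{\left(P \right)} = \frac{-2 + P}{2 P}$
$R{\left(k \right)} = -7 + k$
$- 28 R{\left(1 \cdot 3 \right)} F{\left(d \right)} = - 28 \left(-7 + 1 \cdot 3\right) \frac{-2 + 8}{2 \cdot 8} = - 28 \left(-7 + 3\right) \frac{1}{2} \cdot \frac{1}{8} \cdot 6 = \left(-28\right) \left(-4\right) \frac{3}{8} = 112 \cdot \frac{3}{8} = 42$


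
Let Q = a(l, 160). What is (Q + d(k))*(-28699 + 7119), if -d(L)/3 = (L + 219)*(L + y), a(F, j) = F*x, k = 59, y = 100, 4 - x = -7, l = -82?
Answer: 2881102640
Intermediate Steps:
x = 11 (x = 4 - 1*(-7) = 4 + 7 = 11)
a(F, j) = 11*F (a(F, j) = F*11 = 11*F)
Q = -902 (Q = 11*(-82) = -902)
d(L) = -3*(100 + L)*(219 + L) (d(L) = -3*(L + 219)*(L + 100) = -3*(219 + L)*(100 + L) = -3*(100 + L)*(219 + L))
(Q + d(k))*(-28699 + 7119) = (-902 + (-65700 - 957*59 - 3*59²))*(-28699 + 7119) = (-902 + (-65700 - 56463 - 3*3481))*(-21580) = (-902 + (-65700 - 56463 - 10443))*(-21580) = (-902 - 132606)*(-21580) = -133508*(-21580) = 2881102640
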